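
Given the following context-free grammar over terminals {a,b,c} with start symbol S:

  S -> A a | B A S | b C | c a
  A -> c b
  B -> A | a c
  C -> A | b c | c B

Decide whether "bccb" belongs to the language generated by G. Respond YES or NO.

Convert to CNF:
  S -> A T2 | B X3 | T0 T2 | T1 C
  A -> T0 T1
  B -> T0 T1 | T2 T0
  C -> T0 B | T0 T1 | T1 T0
  T0 -> c
  T1 -> b
  T2 -> a
  X3 -> A S

CYK table (by increasing span):
  [0..0]={T1}  "b"  orig:{}
  [1..1]={T0}  "c"  orig:{}
  [2..2]={T0}  "c"  orig:{}
  [3..3]={T1}  "b"  orig:{}
  [0..1]={C}  "bc"
  [1..2]=∅  "cc"
  [2..3]={A,B,C}  "cb"
  [0..2]=∅  "bcc"
  [1..3]={C}  "ccb"
  [0..3]={S}  "bccb"

S ∈ T[0,3] ⇒ YES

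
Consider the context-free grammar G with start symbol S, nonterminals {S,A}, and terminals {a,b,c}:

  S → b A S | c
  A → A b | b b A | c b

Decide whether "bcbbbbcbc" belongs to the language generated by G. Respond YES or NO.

Convert to CNF:
  S -> T0 X3 | c
  A -> A T0 | T0 X2 | T1 T0
  T0 -> b
  T1 -> c
  X2 -> T0 A
  X3 -> A S

CYK fill:
  cell(0,0) b: {T0}  orig:{}
  cell(1,1) c: {S,T1}  orig:{S}
  cell(2,2) b: {T0}  orig:{}
  cell(3,3) b: {T0}  orig:{}
  cell(4,4) b: {T0}  orig:{}
  cell(5,5) b: {T0}  orig:{}
  cell(6,6) c: {S,T1}  orig:{S}
  cell(7,7) b: {T0}  orig:{}
  cell(8,8) c: {S,T1}  orig:{S}
  cell(0,1) bc: ∅
  cell(1,2) cb: {A}
  cell(2,3) bb: ∅
  cell(3,4) bb: ∅
  cell(4,5) bb: ∅
  cell(5,6) bc: ∅
  cell(6,7) cb: {A}
  cell(7,8) bc: ∅
  cell(0,2) bcb: {X2}  orig:{}
  cell(1,3) cbb: {A}
  cell(2,4) bbb: ∅
  cell(3,5) bbb: ∅
  cell(4,6) bbc: ∅
  cell(5,7) bcb: {X2}  orig:{}
  cell(6,8) cbc: {X3}  orig:{}
  cell(0,3) bcbb: {X2}  orig:{}
  cell(1,4) cbbb: {A}
  cell(2,5) bbbb: ∅
  cell(3,6) bbbc: ∅
  cell(4,7) bbcb: {A}
  cell(5,8) bcbc: {S}
  cell(0,4) bcbbb: {X2}  orig:{}
  cell(1,5) cbbbb: {A}
  cell(2,6) bbbbc: ∅
  cell(3,7) bbbcb: {X2}  orig:{}
  cell(4,8) bbcbc: {X3}  orig:{}
  cell(0,5) bcbbbb: {X2}  orig:{}
  cell(1,6) cbbbbc: {X3}  orig:{}
  cell(2,7) bbbbcb: {A}
  cell(3,8) bbbcbc: {S}
  cell(0,6) bcbbbbc: {S}
  cell(1,7) cbbbbcb: ∅
  cell(2,8) bbbbcbc: {X3}  orig:{}
  cell(0,7) bcbbbbcb: ∅
  cell(1,8) cbbbbcbc: {X3}  orig:{}
  cell(0,8) bcbbbbcbc: {S}

S ∈ T[0,8] ⇒ YES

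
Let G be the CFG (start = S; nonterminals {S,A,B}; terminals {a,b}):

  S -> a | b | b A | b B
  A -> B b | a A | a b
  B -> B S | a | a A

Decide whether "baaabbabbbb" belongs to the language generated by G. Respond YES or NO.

Convert to CNF:
  S -> T0 A | T0 B | a | b
  A -> B T0 | T1 A | T1 T0
  B -> B S | T1 A | a
  T0 -> b
  T1 -> a

Fill CYK table bottom-up:
  [0..0]={S,T0}  "b"  orig:{S}
  [1..1]={B,S,T1}  "a"  orig:{B,S}
  [2..2]={B,S,T1}  "a"  orig:{B,S}
  [3..3]={B,S,T1}  "a"  orig:{B,S}
  [4..4]={S,T0}  "b"  orig:{S}
  [5..5]={S,T0}  "b"  orig:{S}
  [6..6]={B,S,T1}  "a"  orig:{B,S}
  [7..7]={S,T0}  "b"  orig:{S}
  [8..8]={S,T0}  "b"  orig:{S}
  [9..9]={S,T0}  "b"  orig:{S}
  [10..10]={S,T0}  "b"  orig:{S}
  [0..1]={S}  "ba"
  [1..2]={B}  "aa"
  [2..3]={B}  "aa"
  [3..4]={A,B}  "ab"
  [4..5]=∅  "bb"
  [5..6]={S}  "ba"
  [6..7]={A,B}  "ab"
  [7..8]=∅  "bb"
  [8..9]=∅  "bb"
  [9..10]=∅  "bb"
  [0..2]={S}  "baa"
  [1..3]={B}  "aaa"
  [2..4]={A,B}  "aab"
  [3..5]={A,B}  "abb"
  [4..6]=∅  "bba"
  [5..7]={S}  "bab"
  [6..8]={A,B}  "abb"
  [7..9]=∅  "bbb"
  [8..10]=∅  "bbb"
  [0..3]={S}  "baaa"
  [1..4]={A,B}  "aaab"
  [2..5]={A,B}  "aabb"
  [3..6]={B}  "abba"
  [4..7]=∅  "bbab"
  [5..8]={S}  "babb"
  [6..9]={A,B}  "abbb"
  [7..10]=∅  "bbbb"
  [0..4]={S}  "baaab"
  [1..5]={A,B}  "aaabb"
  [2..6]={B}  "aabba"
  [3..7]={A,B}  "abbab"
  [4..8]=∅  "bbabb"
  [5..9]={S}  "babbb"
  [6..10]={A,B}  "abbbb"
  [0..5]={S}  "baaabb"
  [1..6]={B}  "aaabba"
  [2..7]={A,B}  "aabbab"
  [3..8]={A,B}  "abbabb"
  [4..9]=∅  "bbabbb"
  [5..10]={S}  "babbbb"
  [0..6]={S}  "baaabba"
  [1..7]={A,B}  "aaabbab"
  [2..8]={A,B}  "aabbabb"
  [3..9]={A,B}  "abbabbb"
  [4..10]=∅  "bbabbbb"
  [0..7]={S}  "baaabbab"
  [1..8]={A,B}  "aaabbabb"
  [2..9]={A,B}  "aabbabbb"
  [3..10]={A,B}  "abbabbbb"
  [0..8]={S}  "baaabbabb"
  [1..9]={A,B}  "aaabbabbb"
  [2..10]={A,B}  "aabbabbbb"
  [0..9]={S}  "baaabbabbb"
  [1..10]={A,B}  "aaabbabbbb"
  [0..10]={S}  "baaabbabbbb"

S ∈ T[0,10] ⇒ YES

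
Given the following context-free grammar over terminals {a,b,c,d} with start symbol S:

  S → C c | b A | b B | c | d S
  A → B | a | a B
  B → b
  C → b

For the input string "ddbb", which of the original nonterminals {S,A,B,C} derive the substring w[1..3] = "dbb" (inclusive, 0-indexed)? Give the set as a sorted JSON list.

CNF form of G:
  S -> C T1 | T2 A | T2 B | T3 S | c
  A -> T0 B | a | b
  B -> b
  C -> b
  T0 -> a
  T1 -> c
  T2 -> b
  T3 -> d

CYK fill — only the sub-triangle for w[1..3]:
  T[1,1] 'd' = {T3}  orig:{}
  T[2,2] 'b' = {A,B,C,T2}  orig:{A,B,C}
  T[3,3] 'b' = {A,B,C,T2}  orig:{A,B,C}
  T[1,2] 'db' = ∅
  T[2,3] 'bb' = {S}
  T[1,3] 'dbb' = {S}

Original NTs in T[1,3] deriving "dbb": ["S"]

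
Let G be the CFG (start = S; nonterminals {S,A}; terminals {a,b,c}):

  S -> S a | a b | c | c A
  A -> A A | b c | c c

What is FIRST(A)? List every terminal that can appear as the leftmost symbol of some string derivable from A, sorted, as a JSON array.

Compute FIRST by fixpoint:
pass 1:
  A via A→b c: +{b}
  A via A→c c: +{c}
  S via S→a b: +{a}
  S via S→c: +{c}
  FIRST[S]={a,c}  FIRST[A]={b,c}
pass 2: done
  FIRST[S]={a,c}  FIRST[A]={b,c}

FIRST(A) = ["b", "c"]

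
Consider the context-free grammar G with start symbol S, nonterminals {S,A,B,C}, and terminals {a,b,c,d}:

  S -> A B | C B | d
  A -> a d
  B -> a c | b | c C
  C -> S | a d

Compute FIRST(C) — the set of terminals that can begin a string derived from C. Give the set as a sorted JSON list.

FIRST iteration:
[1]
  A via A→a d: +{a}
  B via B→a c: +{a}
  B via B→b: +{b}
  B via B→c C: +{c}
  C via C→a d: +{a}
  S via S→A B: +{a}
  S via S→d: +{d}
  FIRST(S)={a,d}  FIRST(A)={a}  FIRST(B)={a,b,c}  FIRST(C)={a}
[2]
  C via C→S: +{d}
  FIRST(S)={a,d}  FIRST(A)={a}  FIRST(B)={a,b,c}  FIRST(C)={a,d}
[3] — fixpoint
  FIRST(S)={a,d}  FIRST(A)={a}  FIRST(B)={a,b,c}  FIRST(C)={a,d}

FIRST(C) = ["a", "d"]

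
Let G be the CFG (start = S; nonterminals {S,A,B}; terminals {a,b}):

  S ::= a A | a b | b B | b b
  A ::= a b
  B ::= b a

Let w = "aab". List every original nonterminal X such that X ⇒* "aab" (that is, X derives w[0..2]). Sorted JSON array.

Convert to CNF:
  S -> T0 A | T0 T1 | T1 B | T1 T1
  A -> T0 T1
  B -> T1 T0
  T0 -> a
  T1 -> b

CYK fill, restricted to cells inside w[0..2]:
  [0..0]={T0}  "a"  orig:{}
  [1..1]={T0}  "a"  orig:{}
  [2..2]={T1}  "b"  orig:{}
  [0..1]=∅  "aa"
  [1..2]={A,S}  "ab"
  [0..2]={S}  "aab"

Original NTs in T[0,2] deriving "aab": ["S"]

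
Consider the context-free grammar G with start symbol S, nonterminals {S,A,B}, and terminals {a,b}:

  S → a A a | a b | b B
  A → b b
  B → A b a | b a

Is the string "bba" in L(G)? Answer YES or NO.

Convert to CNF:
  S -> T0 B | T1 T0 | T1 X3
  A -> T0 T0
  B -> A X2 | T0 T1
  T0 -> b
  T1 -> a
  X2 -> T0 T1
  X3 -> A T1

Fill CYK table bottom-up:
  [0..0]={T0}  "b"  orig:{}
  [1..1]={T0}  "b"  orig:{}
  [2..2]={T1}  "a"  orig:{}
  [0..1]={A}  "bb"
  [1..2]={B,X2}  "ba"  orig:{B}
  [0..2]={S,X3}  "bba"  orig:{S}

S ∈ T[0,2] ⇒ YES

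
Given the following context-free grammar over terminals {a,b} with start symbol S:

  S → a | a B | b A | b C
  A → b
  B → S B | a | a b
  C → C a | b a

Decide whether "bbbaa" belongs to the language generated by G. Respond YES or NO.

Convert to CNF:
  S -> T0 B | T1 A | T1 C | a
  A -> b
  B -> S B | T0 T1 | a
  C -> C T0 | T1 T0
  T0 -> a
  T1 -> b

CYK table (by increasing span):
  cell(0,0) b: {A,T1}  orig:{A}
  cell(1,1) b: {A,T1}  orig:{A}
  cell(2,2) b: {A,T1}  orig:{A}
  cell(3,3) a: {B,S,T0}  orig:{B,S}
  cell(4,4) a: {B,S,T0}  orig:{B,S}
  cell(0,1) bb: {S}
  cell(1,2) bb: {S}
  cell(2,3) ba: {C}
  cell(3,4) aa: {B,S}
  cell(0,2) bbb: ∅
  cell(1,3) bba: {B,S}
  cell(2,4) baa: {C}
  cell(0,3) bbba: ∅
  cell(1,4) bbaa: {B,S}
  cell(0,4) bbbaa: ∅

S ∉ T[0,4] ⇒ NO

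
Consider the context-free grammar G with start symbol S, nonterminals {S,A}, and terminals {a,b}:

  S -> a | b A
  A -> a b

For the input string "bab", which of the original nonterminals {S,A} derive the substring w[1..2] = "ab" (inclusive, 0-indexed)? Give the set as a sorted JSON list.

Convert to CNF:
  S -> T1 A | a
  A -> T0 T1
  T0 -> a
  T1 -> b

CYK table (by increasing span) (cells [i..j] with 1 ≤ i ≤ j ≤ 2 only):
  T[1,1] 'a' = {S,T0}  orig:{S}
  T[2,2] 'b' = {T1}  orig:{}
  T[1,2] 'ab' = {A}

Original NTs in T[1,2] deriving "ab": ["A"]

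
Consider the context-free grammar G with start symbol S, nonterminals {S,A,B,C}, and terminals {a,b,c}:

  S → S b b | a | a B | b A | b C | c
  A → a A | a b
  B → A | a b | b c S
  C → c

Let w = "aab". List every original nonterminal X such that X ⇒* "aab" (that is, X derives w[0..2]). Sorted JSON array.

CNF form of G:
  S -> S X4 | T0 B | T1 A | T1 C | a | c
  A -> T0 A | T0 T1
  B -> T0 A | T0 T1 | T1 X3
  C -> c
  T0 -> a
  T1 -> b
  T2 -> c
  X3 -> T2 S
  X4 -> T1 T1

Fill CYK table bottom-up (cells [i..j] with 0 ≤ i ≤ j ≤ 2 only):
  T[0,0] 'a' = {S,T0}  orig:{S}
  T[1,1] 'a' = {S,T0}  orig:{S}
  T[2,2] 'b' = {T1}  orig:{}
  T[0,1] 'aa' = ∅
  T[1,2] 'ab' = {A,B}
  T[0,2] 'aab' = {A,B,S}

Original NTs in T[0,2] deriving "aab": ["A", "B", "S"]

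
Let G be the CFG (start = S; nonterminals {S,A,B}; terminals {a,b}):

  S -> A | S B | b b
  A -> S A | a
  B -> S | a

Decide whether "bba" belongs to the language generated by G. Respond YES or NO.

Convert to CNF:
  S -> S A | S B | T0 T0 | a
  A -> S A | a
  B -> S A | S B | T0 T0 | a
  T0 -> b

CYK table (by increasing span):
  [0..0]={T0}  "b"  orig:{}
  [1..1]={T0}  "b"  orig:{}
  [2..2]={A,B,S}  "a"
  [0..1]={B,S}  "bb"
  [1..2]=∅  "ba"
  [0..2]={A,B,S}  "bba"

S ∈ T[0,2] ⇒ YES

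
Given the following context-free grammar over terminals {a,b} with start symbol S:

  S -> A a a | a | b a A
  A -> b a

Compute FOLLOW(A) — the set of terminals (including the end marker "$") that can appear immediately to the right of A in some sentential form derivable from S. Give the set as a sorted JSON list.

FIRST iteration:
round 1:
  A via A→b a: +{b}
  S via S→A a a: +{b}
  S via S→a: +{a}
  S: {a,b}  A: {b}
round 2: (no change)
  S: {a,b}  A: {b}

FOLLOW sets:
seed FOLLOW(S) with $
[1]
  S→A a a: FOLLOW(A) ⊇ FIRST(a) = {a}; new: +{a}
  S→b a A: FOLLOW(A) ⊇ FOLLOW(S) ⊇ {$}; new: +{$}
  FOLLOW(S)={$}  FOLLOW(A)={$,a}
[2] — fixpoint
  FOLLOW(S)={$}  FOLLOW(A)={$,a}

FOLLOW(A) = ["$", "a"]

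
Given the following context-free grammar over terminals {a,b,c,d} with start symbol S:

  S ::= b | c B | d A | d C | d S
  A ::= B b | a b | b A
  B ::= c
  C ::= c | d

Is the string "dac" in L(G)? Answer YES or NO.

Convert to CNF:
  S -> T2 B | T3 A | T3 C | T3 S | b
  A -> B T0 | T0 A | T1 T0
  B -> c
  C -> c | d
  T0 -> b
  T1 -> a
  T2 -> c
  T3 -> d

CYK fill:
  [0..0]={C,T3}  "d"  orig:{C}
  [1..1]={T1}  "a"  orig:{}
  [2..2]={B,C,T2}  "c"  orig:{B,C}
  [0..1]=∅  "da"
  [1..2]=∅  "ac"
  [0..2]=∅  "dac"

S ∉ T[0,2] ⇒ NO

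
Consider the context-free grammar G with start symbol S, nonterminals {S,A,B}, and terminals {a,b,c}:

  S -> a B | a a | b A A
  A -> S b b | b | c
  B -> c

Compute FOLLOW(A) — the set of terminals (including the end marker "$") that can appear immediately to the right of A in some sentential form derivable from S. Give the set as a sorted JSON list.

FIRST sets, iterate to fixpoint:
round 1:
  A via A→b: +{b}
  A via A→c: +{c}
  B via B→c: +{c}
  S via S→a B: +{a}
  S via S→b A A: +{b}
  FIRST(S)={a,b}  FIRST(A)={b,c}  FIRST(B)={c}
round 2:
  A via A→S b b: +{a}
  FIRST(S)={a,b}  FIRST(A)={a,b,c}  FIRST(B)={c}
round 3: done
  FIRST(S)={a,b}  FIRST(A)={a,b,c}  FIRST(B)={c}

FOLLOW sets:
FOLLOW(S) := {$}
iter 1:
  A→S b b: FOLLOW(S) ⊇ FIRST(b) = {b}; new: +{b}
  S→a B: FOLLOW(B) ⊇ FOLLOW(S) ⊇ {$,b}; new: +{$,b}
  S→b A A: FOLLOW(A) ⊇ FIRST(A) = {a,b,c}; new: +{a,b,c}
  S→b A A: FOLLOW(A) ⊇ FOLLOW(S) ⊇ {$,b}; new: +{$}
  S: {$,b}  A: {$,a,b,c}  B: {$,b}
iter 2: — fixpoint
  S: {$,b}  A: {$,a,b,c}  B: {$,b}

FOLLOW(A) = ["$", "a", "b", "c"]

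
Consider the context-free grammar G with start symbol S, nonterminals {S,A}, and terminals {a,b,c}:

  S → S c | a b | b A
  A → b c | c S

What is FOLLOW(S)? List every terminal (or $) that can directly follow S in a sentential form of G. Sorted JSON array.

Compute FIRST by fixpoint:
round 1:
  A via A→b c: +{b}
  A via A→c S: +{c}
  S via S→a b: +{a}
  S via S→b A: +{b}
  S: {a,b}  A: {b,c}
round 2: (no change)
  S: {a,b}  A: {b,c}

FOLLOW sets:
seed FOLLOW(S) with $
[1]
  S→S c: FOLLOW(S) ⊇ FIRST(c) = {c}; new: +{c}
  S→b A: FOLLOW(A) ⊇ FOLLOW(S) ⊇ {$,c}; new: +{$,c}
  S: {$,c}  A: {$,c}
[2] — fixpoint
  S: {$,c}  A: {$,c}

FOLLOW(S) = ["$", "c"]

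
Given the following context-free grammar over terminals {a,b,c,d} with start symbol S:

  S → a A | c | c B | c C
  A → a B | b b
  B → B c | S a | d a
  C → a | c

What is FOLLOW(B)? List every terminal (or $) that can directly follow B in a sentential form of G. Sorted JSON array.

FIRST iteration:
[1]
  A via A→a B: +{a}
  A via A→b b: +{b}
  B via B→d a: +{d}
  C via C→a: +{a}
  C via C→c: +{c}
  S via S→a A: +{a}
  S via S→c: +{c}
  FIRST[S]={a,c}  FIRST[A]={a,b}  FIRST[B]={d}  FIRST[C]={a,c}
[2]
  B via B→S a: +{a,c}
  FIRST[S]={a,c}  FIRST[A]={a,b}  FIRST[B]={a,c,d}  FIRST[C]={a,c}
[3] (stable)
  FIRST[S]={a,c}  FIRST[A]={a,b}  FIRST[B]={a,c,d}  FIRST[C]={a,c}

FOLLOW iteration:
FOLLOW(S) := {$}
[1]
  B→B c: FOLLOW(B) ⊇ FIRST(c) = {c}; new: +{c}
  B→S a: FOLLOW(S) ⊇ FIRST(a) = {a}; new: +{a}
  S→a A: FOLLOW(A) ⊇ FOLLOW(S) ⊇ {$,a}; new: +{$,a}
  S→c B: FOLLOW(B) ⊇ FOLLOW(S) ⊇ {$,a}; new: +{$,a}
  S→c C: FOLLOW(C) ⊇ FOLLOW(S) ⊇ {$,a}; new: +{$,a}
  FOLLOW[S]={$,a}  FOLLOW[A]={$,a}  FOLLOW[B]={$,a,c}  FOLLOW[C]={$,a}
[2] (stable)
  FOLLOW[S]={$,a}  FOLLOW[A]={$,a}  FOLLOW[B]={$,a,c}  FOLLOW[C]={$,a}

FOLLOW(B) = ["$", "a", "c"]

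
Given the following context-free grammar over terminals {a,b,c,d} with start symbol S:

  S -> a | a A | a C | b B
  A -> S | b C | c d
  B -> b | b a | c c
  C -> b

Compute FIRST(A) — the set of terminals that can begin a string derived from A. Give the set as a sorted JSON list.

FIRST iteration:
round 1:
  A via A→b C: +{b}
  A via A→c d: +{c}
  B via B→b: +{b}
  B via B→c c: +{c}
  C via C→b: +{b}
  S via S→a: +{a}
  S via S→b B: +{b}
  FIRST(S)={a,b}  FIRST(A)={b,c}  FIRST(B)={b,c}  FIRST(C)={b}
round 2:
  A via A→S: +{a}
  FIRST(S)={a,b}  FIRST(A)={a,b,c}  FIRST(B)={b,c}  FIRST(C)={b}
round 3: done
  FIRST(S)={a,b}  FIRST(A)={a,b,c}  FIRST(B)={b,c}  FIRST(C)={b}

FIRST(A) = ["a", "b", "c"]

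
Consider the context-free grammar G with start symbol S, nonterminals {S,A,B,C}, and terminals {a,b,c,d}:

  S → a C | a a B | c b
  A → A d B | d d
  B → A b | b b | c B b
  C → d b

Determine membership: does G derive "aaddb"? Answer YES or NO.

Convert to CNF:
  S -> T2 T1 | T3 C | T3 X6
  A -> A X4 | T0 T0
  B -> A T1 | T1 T1 | T2 X5
  C -> T0 T1
  T0 -> d
  T1 -> b
  T2 -> c
  T3 -> a
  X4 -> T0 B
  X5 -> B T1
  X6 -> T3 B

Fill CYK table bottom-up:
  T[0,0] 'a' = {T3}  orig:{}
  T[1,1] 'a' = {T3}  orig:{}
  T[2,2] 'd' = {T0}  orig:{}
  T[3,3] 'd' = {T0}  orig:{}
  T[4,4] 'b' = {T1}  orig:{}
  T[0,1] 'aa' = ∅
  T[1,2] 'ad' = ∅
  T[2,3] 'dd' = {A}
  T[3,4] 'db' = {C}
  T[0,2] 'aad' = ∅
  T[1,3] 'add' = ∅
  T[2,4] 'ddb' = {B}
  T[0,3] 'aadd' = ∅
  T[1,4] 'addb' = {X6}  orig:{}
  T[0,4] 'aaddb' = {S}

S ∈ T[0,4] ⇒ YES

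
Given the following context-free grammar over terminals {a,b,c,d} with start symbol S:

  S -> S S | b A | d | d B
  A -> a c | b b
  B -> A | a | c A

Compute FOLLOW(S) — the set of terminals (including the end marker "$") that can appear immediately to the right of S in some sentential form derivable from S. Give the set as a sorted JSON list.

FIRST iteration:
[1]
  A via A→a c: +{a}
  A via A→b b: +{b}
  B via B→A: +{a,b}
  B via B→c A: +{c}
  S via S→b A: +{b}
  S via S→d: +{d}
  FIRST(S)={b,d}  FIRST(A)={a,b}  FIRST(B)={a,b,c}
[2] (stable)
  FIRST(S)={b,d}  FIRST(A)={a,b}  FIRST(B)={a,b,c}

FOLLOW sets:
seed FOLLOW(S) with $
[1]
  S→S S: FOLLOW(S) ⊇ FIRST(S) = {b,d}; new: +{b,d}
  S→b A: FOLLOW(A) ⊇ FOLLOW(S) ⊇ {$,b,d}; new: +{$,b,d}
  S→d B: FOLLOW(B) ⊇ FOLLOW(S) ⊇ {$,b,d}; new: +{$,b,d}
  FOLLOW(S)={$,b,d}  FOLLOW(A)={$,b,d}  FOLLOW(B)={$,b,d}
[2] (no change)
  FOLLOW(S)={$,b,d}  FOLLOW(A)={$,b,d}  FOLLOW(B)={$,b,d}

FOLLOW(S) = ["$", "b", "d"]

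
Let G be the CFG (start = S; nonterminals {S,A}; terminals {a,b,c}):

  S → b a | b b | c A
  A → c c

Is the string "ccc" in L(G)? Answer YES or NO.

Convert to CNF:
  S -> T0 A | T1 T1 | T1 T2
  A -> T0 T0
  T0 -> c
  T1 -> b
  T2 -> a

Fill CYK table bottom-up:
  [0..0]={T0}  "c"  orig:{}
  [1..1]={T0}  "c"  orig:{}
  [2..2]={T0}  "c"  orig:{}
  [0..1]={A}  "cc"
  [1..2]={A}  "cc"
  [0..2]={S}  "ccc"

S ∈ T[0,2] ⇒ YES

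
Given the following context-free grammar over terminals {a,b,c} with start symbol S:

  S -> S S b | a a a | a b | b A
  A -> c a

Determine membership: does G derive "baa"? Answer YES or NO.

CNF form of G:
  S -> S X3 | T1 T2 | T1 X4 | T2 A
  A -> T0 T1
  T0 -> c
  T1 -> a
  T2 -> b
  X3 -> S T2
  X4 -> T1 T1

Fill CYK table bottom-up:
  T[0,0] 'b' = {T2}  orig:{}
  T[1,1] 'a' = {T1}  orig:{}
  T[2,2] 'a' = {T1}  orig:{}
  T[0,1] 'ba' = ∅
  T[1,2] 'aa' = {X4}  orig:{}
  T[0,2] 'baa' = ∅

S ∉ T[0,2] ⇒ NO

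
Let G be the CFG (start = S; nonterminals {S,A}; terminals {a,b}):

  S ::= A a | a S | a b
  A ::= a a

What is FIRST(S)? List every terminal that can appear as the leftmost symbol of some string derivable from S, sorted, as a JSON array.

Compute FIRST by fixpoint:
iter 1:
  A via A→a a: +{a}
  S via S→A a: +{a}
  FIRST(S)={a}  FIRST(A)={a}
iter 2: done
  FIRST(S)={a}  FIRST(A)={a}

FIRST(S) = ["a"]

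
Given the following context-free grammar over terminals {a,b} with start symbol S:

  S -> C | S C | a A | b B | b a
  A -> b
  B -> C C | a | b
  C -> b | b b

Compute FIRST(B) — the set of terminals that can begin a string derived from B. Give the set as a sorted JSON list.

FIRST sets, iterate to fixpoint:
iter 1:
  A via A→b: +{b}
  B via B→a: +{a}
  B via B→b: +{b}
  C via C→b: +{b}
  S via S→C: +{b}
  S via S→a A: +{a}
  FIRST[S]={a,b}  FIRST[A]={b}  FIRST[B]={a,b}  FIRST[C]={b}
iter 2: — fixpoint
  FIRST[S]={a,b}  FIRST[A]={b}  FIRST[B]={a,b}  FIRST[C]={b}

FIRST(B) = ["a", "b"]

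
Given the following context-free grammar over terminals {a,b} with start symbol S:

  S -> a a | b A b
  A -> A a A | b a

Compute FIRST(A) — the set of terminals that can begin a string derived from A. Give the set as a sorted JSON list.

FIRST sets, iterate to fixpoint:
iter 1:
  A via A→b a: +{b}
  S via S→a a: +{a}
  S via S→b A b: +{b}
  S: {a,b}  A: {b}
iter 2: — fixpoint
  S: {a,b}  A: {b}

FIRST(A) = ["b"]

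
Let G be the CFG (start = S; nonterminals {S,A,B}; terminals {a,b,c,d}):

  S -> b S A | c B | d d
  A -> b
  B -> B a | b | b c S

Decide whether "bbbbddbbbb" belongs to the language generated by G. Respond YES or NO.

Convert to CNF:
  S -> T1 X5 | T2 B | T3 T3
  A -> b
  B -> B T0 | T1 X4 | b
  T0 -> a
  T1 -> b
  T2 -> c
  T3 -> d
  X4 -> T2 S
  X5 -> S A

CYK table (by increasing span):
  cell(0,0) b: {A,B,T1}  orig:{A,B}
  cell(1,1) b: {A,B,T1}  orig:{A,B}
  cell(2,2) b: {A,B,T1}  orig:{A,B}
  cell(3,3) b: {A,B,T1}  orig:{A,B}
  cell(4,4) d: {T3}  orig:{}
  cell(5,5) d: {T3}  orig:{}
  cell(6,6) b: {A,B,T1}  orig:{A,B}
  cell(7,7) b: {A,B,T1}  orig:{A,B}
  cell(8,8) b: {A,B,T1}  orig:{A,B}
  cell(9,9) b: {A,B,T1}  orig:{A,B}
  cell(0,1) bb: ∅
  cell(1,2) bb: ∅
  cell(2,3) bb: ∅
  cell(3,4) bd: ∅
  cell(4,5) dd: {S}
  cell(5,6) db: ∅
  cell(6,7) bb: ∅
  cell(7,8) bb: ∅
  cell(8,9) bb: ∅
  cell(0,2) bbb: ∅
  cell(1,3) bbb: ∅
  cell(2,4) bbd: ∅
  cell(3,5) bdd: ∅
  cell(4,6) ddb: {X5}  orig:{}
  cell(5,7) dbb: ∅
  cell(6,8) bbb: ∅
  cell(7,9) bbb: ∅
  cell(0,3) bbbb: ∅
  cell(1,4) bbbd: ∅
  cell(2,5) bbdd: ∅
  cell(3,6) bddb: {S}
  cell(4,7) ddbb: ∅
  cell(5,8) dbbb: ∅
  cell(6,9) bbbb: ∅
  cell(0,4) bbbbd: ∅
  cell(1,5) bbbdd: ∅
  cell(2,6) bbddb: ∅
  cell(3,7) bddbb: {X5}  orig:{}
  cell(4,8) ddbbb: ∅
  cell(5,9) dbbbb: ∅
  cell(0,5) bbbbdd: ∅
  cell(1,6) bbbddb: ∅
  cell(2,7) bbddbb: {S}
  cell(3,8) bddbbb: ∅
  cell(4,9) ddbbbb: ∅
  cell(0,6) bbbbddb: ∅
  cell(1,7) bbbddbb: ∅
  cell(2,8) bbddbbb: {X5}  orig:{}
  cell(3,9) bddbbbb: ∅
  cell(0,7) bbbbddbb: ∅
  cell(1,8) bbbddbbb: {S}
  cell(2,9) bbddbbbb: ∅
  cell(0,8) bbbbddbbb: ∅
  cell(1,9) bbbddbbbb: {X5}  orig:{}
  cell(0,9) bbbbddbbbb: {S}

S ∈ T[0,9] ⇒ YES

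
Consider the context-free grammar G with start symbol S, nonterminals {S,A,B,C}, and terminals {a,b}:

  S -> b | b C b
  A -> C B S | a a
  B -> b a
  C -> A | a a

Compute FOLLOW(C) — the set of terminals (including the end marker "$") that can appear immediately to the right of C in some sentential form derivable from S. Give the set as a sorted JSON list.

FIRST iteration:
pass 1:
  A via A→a a: +{a}
  B via B→b a: +{b}
  C via C→A: +{a}
  S via S→b: +{b}
  S: {b}  A: {a}  B: {b}  C: {a}
pass 2: (stable)
  S: {b}  A: {a}  B: {b}  C: {a}

FOLLOW iteration:
FOLLOW(S) := {$}
pass 1:
  A→C B S: FOLLOW(C) ⊇ FIRST(B) = {b}; new: +{b}
  A→C B S: FOLLOW(B) ⊇ FIRST(S) = {b}; new: +{b}
  C→A: FOLLOW(A) ⊇ FOLLOW(C) ⊇ {b}; new: +{b}
  FOLLOW(S)={$}  FOLLOW(A)={b}  FOLLOW(B)={b}  FOLLOW(C)={b}
pass 2:
  A→C B S: FOLLOW(S) ⊇ FOLLOW(A) ⊇ {b}; new: +{b}
  FOLLOW(S)={$,b}  FOLLOW(A)={b}  FOLLOW(B)={b}  FOLLOW(C)={b}
pass 3: done
  FOLLOW(S)={$,b}  FOLLOW(A)={b}  FOLLOW(B)={b}  FOLLOW(C)={b}

FOLLOW(C) = ["b"]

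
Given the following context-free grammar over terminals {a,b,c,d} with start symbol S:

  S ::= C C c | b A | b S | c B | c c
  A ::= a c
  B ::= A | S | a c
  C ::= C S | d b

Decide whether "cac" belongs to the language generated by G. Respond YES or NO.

Convert to CNF:
  S -> C X5 | T1 B | T1 T1 | T2 A | T2 S
  A -> T0 T1
  B -> C X4 | T0 T1 | T1 B | T1 T1 | T2 A | T2 S
  C -> C S | T3 T2
  T0 -> a
  T1 -> c
  T2 -> b
  T3 -> d
  X4 -> C T1
  X5 -> C T1

CYK table (by increasing span):
  cell(0,0) c: {T1}  orig:{}
  cell(1,1) a: {T0}  orig:{}
  cell(2,2) c: {T1}  orig:{}
  cell(0,1) ca: ∅
  cell(1,2) ac: {A,B}
  cell(0,2) cac: {B,S}

S ∈ T[0,2] ⇒ YES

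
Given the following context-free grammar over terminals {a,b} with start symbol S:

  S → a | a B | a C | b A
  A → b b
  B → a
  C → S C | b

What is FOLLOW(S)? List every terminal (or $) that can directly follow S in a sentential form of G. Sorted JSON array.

Compute FIRST by fixpoint:
iter 1:
  A via A→b b: +{b}
  B via B→a: +{a}
  C via C→b: +{b}
  S via S→a: +{a}
  S via S→b A: +{b}
  FIRST(S)={a,b}  FIRST(A)={b}  FIRST(B)={a}  FIRST(C)={b}
iter 2:
  C via C→S C: +{a}
  FIRST(S)={a,b}  FIRST(A)={b}  FIRST(B)={a}  FIRST(C)={a,b}
iter 3: done
  FIRST(S)={a,b}  FIRST(A)={b}  FIRST(B)={a}  FIRST(C)={a,b}

Compute FOLLOW by fixpoint:
seed FOLLOW(S) with $
pass 1:
  C→S C: FOLLOW(S) ⊇ FIRST(C) = {a,b}; new: +{a,b}
  S→a B: FOLLOW(B) ⊇ FOLLOW(S) ⊇ {$,a,b}; new: +{$,a,b}
  S→a C: FOLLOW(C) ⊇ FOLLOW(S) ⊇ {$,a,b}; new: +{$,a,b}
  S→b A: FOLLOW(A) ⊇ FOLLOW(S) ⊇ {$,a,b}; new: +{$,a,b}
  FOLLOW(S)={$,a,b}  FOLLOW(A)={$,a,b}  FOLLOW(B)={$,a,b}  FOLLOW(C)={$,a,b}
pass 2: — fixpoint
  FOLLOW(S)={$,a,b}  FOLLOW(A)={$,a,b}  FOLLOW(B)={$,a,b}  FOLLOW(C)={$,a,b}

FOLLOW(S) = ["$", "a", "b"]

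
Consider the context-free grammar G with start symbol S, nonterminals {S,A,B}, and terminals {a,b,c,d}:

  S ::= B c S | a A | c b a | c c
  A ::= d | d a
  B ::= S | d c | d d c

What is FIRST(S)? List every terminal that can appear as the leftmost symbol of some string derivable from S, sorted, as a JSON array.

Compute FIRST by fixpoint:
round 1:
  A via A→d: +{d}
  B via B→d c: +{d}
  S via S→B c S: +{d}
  S via S→a A: +{a}
  S via S→c b a: +{c}
  FIRST[S]={a,c,d}  FIRST[A]={d}  FIRST[B]={d}
round 2:
  B via B→S: +{a,c}
  FIRST[S]={a,c,d}  FIRST[A]={d}  FIRST[B]={a,c,d}
round 3: — fixpoint
  FIRST[S]={a,c,d}  FIRST[A]={d}  FIRST[B]={a,c,d}

FIRST(S) = ["a", "c", "d"]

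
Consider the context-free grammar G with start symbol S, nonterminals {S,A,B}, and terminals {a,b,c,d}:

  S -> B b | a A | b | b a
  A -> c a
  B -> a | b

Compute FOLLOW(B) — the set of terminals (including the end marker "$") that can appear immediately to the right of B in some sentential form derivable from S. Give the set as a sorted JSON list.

FIRST iteration:
round 1:
  A via A→c a: +{c}
  B via B→a: +{a}
  B via B→b: +{b}
  S via S→B b: +{a,b}
  FIRST(S)={a,b}  FIRST(A)={c}  FIRST(B)={a,b}
round 2: done
  FIRST(S)={a,b}  FIRST(A)={c}  FIRST(B)={a,b}

Compute FOLLOW by fixpoint:
initialize: $ ∈ FOLLOW(S)
iter 1:
  S→B b: FOLLOW(B) ⊇ FIRST(b) = {b}; new: +{b}
  S→a A: FOLLOW(A) ⊇ FOLLOW(S) ⊇ {$}; new: +{$}
  FOLLOW(S)={$}  FOLLOW(A)={$}  FOLLOW(B)={b}
iter 2: (no change)
  FOLLOW(S)={$}  FOLLOW(A)={$}  FOLLOW(B)={b}

FOLLOW(B) = ["b"]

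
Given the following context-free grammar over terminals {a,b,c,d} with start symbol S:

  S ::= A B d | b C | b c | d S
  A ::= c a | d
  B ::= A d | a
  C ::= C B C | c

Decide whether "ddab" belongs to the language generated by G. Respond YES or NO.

CNF form of G:
  S -> A X5 | T2 S | T3 C | T3 T0
  A -> T0 T1 | d
  B -> A T2 | a
  C -> C X4 | c
  T0 -> c
  T1 -> a
  T2 -> d
  T3 -> b
  X4 -> B C
  X5 -> B T2

CYK fill:
  [0..0]={A,T2}  "d"  orig:{A}
  [1..1]={A,T2}  "d"  orig:{A}
  [2..2]={B,T1}  "a"  orig:{B}
  [3..3]={T3}  "b"  orig:{}
  [0..1]={B}  "dd"
  [1..2]=∅  "da"
  [2..3]=∅  "ab"
  [0..2]=∅  "dda"
  [1..3]=∅  "dab"
  [0..3]=∅  "ddab"

S ∉ T[0,3] ⇒ NO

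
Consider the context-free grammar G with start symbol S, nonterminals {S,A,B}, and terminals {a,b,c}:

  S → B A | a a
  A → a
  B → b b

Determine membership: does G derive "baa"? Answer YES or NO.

Convert to CNF:
  S -> B A | T1 T1
  A -> a
  B -> T0 T0
  T0 -> b
  T1 -> a

Fill CYK table bottom-up:
  cell(0,0) b: {T0}  orig:{}
  cell(1,1) a: {A,T1}  orig:{A}
  cell(2,2) a: {A,T1}  orig:{A}
  cell(0,1) ba: ∅
  cell(1,2) aa: {S}
  cell(0,2) baa: ∅

S ∉ T[0,2] ⇒ NO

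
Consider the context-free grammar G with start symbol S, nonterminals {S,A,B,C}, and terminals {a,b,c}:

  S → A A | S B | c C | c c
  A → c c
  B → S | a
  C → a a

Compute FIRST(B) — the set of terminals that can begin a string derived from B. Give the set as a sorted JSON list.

FIRST iteration:
[1]
  A via A→c c: +{c}
  B via B→a: +{a}
  C via C→a a: +{a}
  S via S→A A: +{c}
  FIRST[S]={c}  FIRST[A]={c}  FIRST[B]={a}  FIRST[C]={a}
[2]
  B via B→S: +{c}
  FIRST[S]={c}  FIRST[A]={c}  FIRST[B]={a,c}  FIRST[C]={a}
[3] (no change)
  FIRST[S]={c}  FIRST[A]={c}  FIRST[B]={a,c}  FIRST[C]={a}

FIRST(B) = ["a", "c"]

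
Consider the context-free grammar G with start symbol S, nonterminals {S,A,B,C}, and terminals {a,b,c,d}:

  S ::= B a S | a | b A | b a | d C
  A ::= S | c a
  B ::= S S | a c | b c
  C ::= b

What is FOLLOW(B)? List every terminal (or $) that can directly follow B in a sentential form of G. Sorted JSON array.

Compute FIRST by fixpoint:
[1]
  A via A→c a: +{c}
  B via B→a c: +{a}
  B via B→b c: +{b}
  C via C→b: +{b}
  S via S→B a S: +{a,b}
  S via S→d C: +{d}
  S: {a,b,d}  A: {c}  B: {a,b}  C: {b}
[2]
  A via A→S: +{a,b,d}
  B via B→S S: +{d}
  S: {a,b,d}  A: {a,b,c,d}  B: {a,b,d}  C: {b}
[3] done
  S: {a,b,d}  A: {a,b,c,d}  B: {a,b,d}  C: {b}

Compute FOLLOW by fixpoint:
initialize: $ ∈ FOLLOW(S)
iter 1:
  B→S S: FOLLOW(S) ⊇ FIRST(S) = {a,b,d}; new: +{a,b,d}
  S→B a S: FOLLOW(B) ⊇ FIRST(a) = {a}; new: +{a}
  S→b A: FOLLOW(A) ⊇ FOLLOW(S) ⊇ {$,a,b,d}; new: +{$,a,b,d}
  S→d C: FOLLOW(C) ⊇ FOLLOW(S) ⊇ {$,a,b,d}; new: +{$,a,b,d}
  S: {$,a,b,d}  A: {$,a,b,d}  B: {a}  C: {$,a,b,d}
iter 2: (stable)
  S: {$,a,b,d}  A: {$,a,b,d}  B: {a}  C: {$,a,b,d}

FOLLOW(B) = ["a"]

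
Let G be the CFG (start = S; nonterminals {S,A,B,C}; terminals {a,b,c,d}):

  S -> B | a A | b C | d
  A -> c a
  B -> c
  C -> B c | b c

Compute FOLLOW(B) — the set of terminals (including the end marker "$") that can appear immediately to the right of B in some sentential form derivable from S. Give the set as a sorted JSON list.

Compute FIRST by fixpoint:
iter 1:
  A via A→c a: +{c}
  B via B→c: +{c}
  C via C→B c: +{c}
  C via C→b c: +{b}
  S via S→B: +{c}
  S via S→a A: +{a}
  S via S→b C: +{b}
  S via S→d: +{d}
  FIRST[S]={a,b,c,d}  FIRST[A]={c}  FIRST[B]={c}  FIRST[C]={b,c}
iter 2: (no change)
  FIRST[S]={a,b,c,d}  FIRST[A]={c}  FIRST[B]={c}  FIRST[C]={b,c}

Compute FOLLOW by fixpoint:
initialize: $ ∈ FOLLOW(S)
[1]
  C→B c: FOLLOW(B) ⊇ FIRST(c) = {c}; new: +{c}
  S→B: FOLLOW(B) ⊇ FOLLOW(S) ⊇ {$}; new: +{$}
  S→a A: FOLLOW(A) ⊇ FOLLOW(S) ⊇ {$}; new: +{$}
  S→b C: FOLLOW(C) ⊇ FOLLOW(S) ⊇ {$}; new: +{$}
  FOLLOW[S]={$}  FOLLOW[A]={$}  FOLLOW[B]={$,c}  FOLLOW[C]={$}
[2] (no change)
  FOLLOW[S]={$}  FOLLOW[A]={$}  FOLLOW[B]={$,c}  FOLLOW[C]={$}

FOLLOW(B) = ["$", "c"]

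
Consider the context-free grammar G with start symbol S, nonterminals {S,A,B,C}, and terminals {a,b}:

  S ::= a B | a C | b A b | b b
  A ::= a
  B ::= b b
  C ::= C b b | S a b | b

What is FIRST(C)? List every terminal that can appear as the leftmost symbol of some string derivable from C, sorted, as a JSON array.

FIRST iteration:
iter 1:
  A via A→a: +{a}
  B via B→b b: +{b}
  C via C→b: +{b}
  S via S→a B: +{a}
  S via S→b A b: +{b}
  S: {a,b}  A: {a}  B: {b}  C: {b}
iter 2:
  C via C→S a b: +{a}
  S: {a,b}  A: {a}  B: {b}  C: {a,b}
iter 3: (no change)
  S: {a,b}  A: {a}  B: {b}  C: {a,b}

FIRST(C) = ["a", "b"]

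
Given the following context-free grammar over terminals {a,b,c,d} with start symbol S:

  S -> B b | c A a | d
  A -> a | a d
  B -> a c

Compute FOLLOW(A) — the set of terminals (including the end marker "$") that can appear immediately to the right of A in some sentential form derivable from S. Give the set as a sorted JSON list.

Compute FIRST by fixpoint:
pass 1:
  A via A→a: +{a}
  B via B→a c: +{a}
  S via S→B b: +{a}
  S via S→c A a: +{c}
  S via S→d: +{d}
  FIRST(S)={a,c,d}  FIRST(A)={a}  FIRST(B)={a}
pass 2: (stable)
  FIRST(S)={a,c,d}  FIRST(A)={a}  FIRST(B)={a}

Compute FOLLOW by fixpoint:
initialize: $ ∈ FOLLOW(S)
[1]
  S→B b: FOLLOW(B) ⊇ FIRST(b) = {b}; new: +{b}
  S→c A a: FOLLOW(A) ⊇ FIRST(a) = {a}; new: +{a}
  S: {$}  A: {a}  B: {b}
[2] done
  S: {$}  A: {a}  B: {b}

FOLLOW(A) = ["a"]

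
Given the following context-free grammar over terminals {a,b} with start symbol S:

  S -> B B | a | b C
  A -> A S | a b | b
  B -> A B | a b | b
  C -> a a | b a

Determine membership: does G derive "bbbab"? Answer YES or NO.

CNF form of G:
  S -> B B | T1 C | a
  A -> A S | T0 T1 | b
  B -> A B | T0 T1 | b
  C -> T0 T0 | T1 T0
  T0 -> a
  T1 -> b

CYK fill:
  cell(0,0) b: {A,B,T1}  orig:{A,B}
  cell(1,1) b: {A,B,T1}  orig:{A,B}
  cell(2,2) b: {A,B,T1}  orig:{A,B}
  cell(3,3) a: {S,T0}  orig:{S}
  cell(4,4) b: {A,B,T1}  orig:{A,B}
  cell(0,1) bb: {B,S}
  cell(1,2) bb: {B,S}
  cell(2,3) ba: {A,C}
  cell(3,4) ab: {A,B}
  cell(0,2) bbb: {A,B,S}
  cell(1,3) bba: {S}
  cell(2,4) bab: {B,S}
  cell(0,3) bbba: {A}
  cell(1,4) bbab: {A,B,S}
  cell(0,4) bbbab: {A,B,S}

S ∈ T[0,4] ⇒ YES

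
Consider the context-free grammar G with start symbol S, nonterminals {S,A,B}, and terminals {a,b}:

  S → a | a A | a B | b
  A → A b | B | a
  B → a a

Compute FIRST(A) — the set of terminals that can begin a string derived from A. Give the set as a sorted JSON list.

FIRST sets, iterate to fixpoint:
pass 1:
  A via A→a: +{a}
  B via B→a a: +{a}
  S via S→a: +{a}
  S via S→b: +{b}
  FIRST(S)={a,b}  FIRST(A)={a}  FIRST(B)={a}
pass 2: — fixpoint
  FIRST(S)={a,b}  FIRST(A)={a}  FIRST(B)={a}

FIRST(A) = ["a"]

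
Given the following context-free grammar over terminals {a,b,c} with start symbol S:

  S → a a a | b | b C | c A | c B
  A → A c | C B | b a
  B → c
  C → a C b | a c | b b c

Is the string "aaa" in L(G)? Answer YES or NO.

Convert to CNF:
  S -> T0 A | T0 B | T1 C | T2 X5 | b
  A -> A T0 | C B | T1 T2
  B -> c
  C -> T1 X4 | T2 T0 | T2 X3
  T0 -> c
  T1 -> b
  T2 -> a
  X3 -> C T1
  X4 -> T1 T0
  X5 -> T2 T2

CYK fill:
  T[0,0] 'a' = {T2}  orig:{}
  T[1,1] 'a' = {T2}  orig:{}
  T[2,2] 'a' = {T2}  orig:{}
  T[0,1] 'aa' = {X5}  orig:{}
  T[1,2] 'aa' = {X5}  orig:{}
  T[0,2] 'aaa' = {S}

S ∈ T[0,2] ⇒ YES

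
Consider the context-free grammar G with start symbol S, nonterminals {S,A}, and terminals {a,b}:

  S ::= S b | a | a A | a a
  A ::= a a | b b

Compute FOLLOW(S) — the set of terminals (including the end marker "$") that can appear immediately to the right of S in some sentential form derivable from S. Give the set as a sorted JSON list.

FIRST sets, iterate to fixpoint:
iter 1:
  A via A→a a: +{a}
  A via A→b b: +{b}
  S via S→a: +{a}
  S: {a}  A: {a,b}
iter 2: — fixpoint
  S: {a}  A: {a,b}

Compute FOLLOW by fixpoint:
seed FOLLOW(S) with $
[1]
  S→S b: FOLLOW(S) ⊇ FIRST(b) = {b}; new: +{b}
  S→a A: FOLLOW(A) ⊇ FOLLOW(S) ⊇ {$,b}; new: +{$,b}
  FOLLOW[S]={$,b}  FOLLOW[A]={$,b}
[2] done
  FOLLOW[S]={$,b}  FOLLOW[A]={$,b}

FOLLOW(S) = ["$", "b"]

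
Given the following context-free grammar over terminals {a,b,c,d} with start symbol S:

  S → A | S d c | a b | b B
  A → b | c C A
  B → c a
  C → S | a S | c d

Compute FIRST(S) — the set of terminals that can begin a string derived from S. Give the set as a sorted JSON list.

Compute FIRST by fixpoint:
[1]
  A via A→b: +{b}
  A via A→c C A: +{c}
  B via B→c a: +{c}
  C via C→a S: +{a}
  C via C→c d: +{c}
  S via S→A: +{b,c}
  S via S→a b: +{a}
  S: {a,b,c}  A: {b,c}  B: {c}  C: {a,c}
[2]
  C via C→S: +{b}
  S: {a,b,c}  A: {b,c}  B: {c}  C: {a,b,c}
[3] — fixpoint
  S: {a,b,c}  A: {b,c}  B: {c}  C: {a,b,c}

FIRST(S) = ["a", "b", "c"]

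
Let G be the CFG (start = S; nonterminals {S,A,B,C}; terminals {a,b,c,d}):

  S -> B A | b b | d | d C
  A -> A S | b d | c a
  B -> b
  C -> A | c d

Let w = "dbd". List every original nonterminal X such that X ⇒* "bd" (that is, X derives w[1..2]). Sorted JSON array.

Convert to CNF:
  S -> B A | T0 T0 | T1 C | d
  A -> A S | T0 T1 | T2 T3
  B -> b
  C -> A S | T0 T1 | T2 T1 | T2 T3
  T0 -> b
  T1 -> d
  T2 -> c
  T3 -> a

CYK table (by increasing span) (cells [i..j] with 1 ≤ i ≤ j ≤ 2 only):
  [1..1]={B,T0}  "b"  orig:{B}
  [2..2]={S,T1}  "d"  orig:{S}
  [1..2]={A,C}  "bd"

Original NTs in T[1,2] deriving "bd": ["A", "C"]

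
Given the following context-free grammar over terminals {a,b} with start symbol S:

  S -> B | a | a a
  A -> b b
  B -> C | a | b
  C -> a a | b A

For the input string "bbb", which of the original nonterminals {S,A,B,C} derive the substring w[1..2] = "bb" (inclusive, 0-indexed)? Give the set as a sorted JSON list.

CNF form of G:
  S -> T0 A | T1 T1 | a | b
  A -> T0 T0
  B -> T0 A | T1 T1 | a | b
  C -> T0 A | T1 T1
  T0 -> b
  T1 -> a

CYK fill — only the sub-triangle for w[1..2]:
  cell(1,1) b: {B,S,T0}  orig:{B,S}
  cell(2,2) b: {B,S,T0}  orig:{B,S}
  cell(1,2) bb: {A}

Original NTs in T[1,2] deriving "bb": ["A"]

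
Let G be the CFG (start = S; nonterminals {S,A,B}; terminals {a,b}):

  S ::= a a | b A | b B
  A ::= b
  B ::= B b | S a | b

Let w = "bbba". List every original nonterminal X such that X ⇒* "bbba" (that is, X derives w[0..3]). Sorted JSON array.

Convert to CNF:
  S -> T0 A | T0 B | T1 T1
  A -> b
  B -> B T0 | S T1 | b
  T0 -> b
  T1 -> a

Fill CYK table bottom-up, restricted to cells inside w[0..3]:
  T[0,0] 'b' = {A,B,T0}  orig:{A,B}
  T[1,1] 'b' = {A,B,T0}  orig:{A,B}
  T[2,2] 'b' = {A,B,T0}  orig:{A,B}
  T[3,3] 'a' = {T1}  orig:{}
  T[0,1] 'bb' = {B,S}
  T[1,2] 'bb' = {B,S}
  T[2,3] 'ba' = ∅
  T[0,2] 'bbb' = {B,S}
  T[1,3] 'bba' = {B}
  T[0,3] 'bbba' = {B,S}

Original NTs in T[0,3] deriving "bbba": ["B", "S"]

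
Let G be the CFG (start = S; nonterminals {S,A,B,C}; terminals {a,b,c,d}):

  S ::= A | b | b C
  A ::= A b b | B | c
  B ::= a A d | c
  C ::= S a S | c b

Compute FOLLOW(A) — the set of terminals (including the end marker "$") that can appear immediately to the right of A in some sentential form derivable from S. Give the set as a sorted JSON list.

Compute FIRST by fixpoint:
pass 1:
  A via A→c: +{c}
  B via B→a A d: +{a}
  B via B→c: +{c}
  C via C→c b: +{c}
  S via S→A: +{c}
  S via S→b: +{b}
  FIRST(S)={b,c}  FIRST(A)={c}  FIRST(B)={a,c}  FIRST(C)={c}
pass 2:
  A via A→B: +{a}
  C via C→S a S: +{b}
  S via S→A: +{a}
  FIRST(S)={a,b,c}  FIRST(A)={a,c}  FIRST(B)={a,c}  FIRST(C)={b,c}
pass 3:
  C via C→S a S: +{a}
  FIRST(S)={a,b,c}  FIRST(A)={a,c}  FIRST(B)={a,c}  FIRST(C)={a,b,c}
pass 4: (no change)
  FIRST(S)={a,b,c}  FIRST(A)={a,c}  FIRST(B)={a,c}  FIRST(C)={a,b,c}

Compute FOLLOW by fixpoint:
FOLLOW(S) := {$}
iter 1:
  A→A b b: FOLLOW(A) ⊇ FIRST(b) = {b}; new: +{b}
  A→B: FOLLOW(B) ⊇ FOLLOW(A) ⊇ {b}; new: +{b}
  B→a A d: FOLLOW(A) ⊇ FIRST(d) = {d}; new: +{d}
  C→S a S: FOLLOW(S) ⊇ FIRST(a) = {a}; new: +{a}
  S→A: FOLLOW(A) ⊇ FOLLOW(S) ⊇ {$,a}; new: +{$,a}
  S→b C: FOLLOW(C) ⊇ FOLLOW(S) ⊇ {$,a}; new: +{$,a}
  S: {$,a}  A: {$,a,b,d}  B: {b}  C: {$,a}
iter 2:
  A→B: FOLLOW(B) ⊇ FOLLOW(A) ⊇ {$,a,b,d}; new: +{$,a,d}
  S: {$,a}  A: {$,a,b,d}  B: {$,a,b,d}  C: {$,a}
iter 3: (stable)
  S: {$,a}  A: {$,a,b,d}  B: {$,a,b,d}  C: {$,a}

FOLLOW(A) = ["$", "a", "b", "d"]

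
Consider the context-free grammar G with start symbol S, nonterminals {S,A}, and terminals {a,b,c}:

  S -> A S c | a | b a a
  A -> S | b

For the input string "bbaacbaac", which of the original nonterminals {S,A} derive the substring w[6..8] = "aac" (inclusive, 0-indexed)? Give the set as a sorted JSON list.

Convert to CNF:
  S -> A X5 | T1 X6 | a
  A -> A X3 | T1 X4 | a | b
  T0 -> c
  T1 -> b
  T2 -> a
  X3 -> S T0
  X4 -> T2 T2
  X5 -> S T0
  X6 -> T2 T2

Fill CYK table bottom-up — only the sub-triangle for w[6..8]:
  T[6,6] 'a' = {A,S,T2}  orig:{A,S}
  T[7,7] 'a' = {A,S,T2}  orig:{A,S}
  T[8,8] 'c' = {T0}  orig:{}
  T[6,7] 'aa' = {X4,X6}  orig:{}
  T[7,8] 'ac' = {X3,X5}  orig:{}
  T[6,8] 'aac' = {A,S}

Original NTs in T[6,8] deriving "aac": ["A", "S"]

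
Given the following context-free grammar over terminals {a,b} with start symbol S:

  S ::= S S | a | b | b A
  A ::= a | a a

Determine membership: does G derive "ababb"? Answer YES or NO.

CNF form of G:
  S -> S S | T1 A | a | b
  A -> T0 T0 | a
  T0 -> a
  T1 -> b

CYK table (by increasing span):
  cell(0,0) a: {A,S,T0}  orig:{A,S}
  cell(1,1) b: {S,T1}  orig:{S}
  cell(2,2) a: {A,S,T0}  orig:{A,S}
  cell(3,3) b: {S,T1}  orig:{S}
  cell(4,4) b: {S,T1}  orig:{S}
  cell(0,1) ab: {S}
  cell(1,2) ba: {S}
  cell(2,3) ab: {S}
  cell(3,4) bb: {S}
  cell(0,2) aba: {S}
  cell(1,3) bab: {S}
  cell(2,4) abb: {S}
  cell(0,3) abab: {S}
  cell(1,4) babb: {S}
  cell(0,4) ababb: {S}

S ∈ T[0,4] ⇒ YES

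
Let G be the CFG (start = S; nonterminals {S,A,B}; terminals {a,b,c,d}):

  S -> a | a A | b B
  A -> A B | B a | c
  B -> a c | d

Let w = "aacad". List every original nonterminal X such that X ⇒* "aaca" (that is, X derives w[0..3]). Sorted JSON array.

CNF form of G:
  S -> T0 A | T2 B | a
  A -> A B | B T0 | c
  B -> T0 T1 | d
  T0 -> a
  T1 -> c
  T2 -> b

Fill CYK table bottom-up, restricted to cells inside w[0..3]:
  cell(0,0) a: {S,T0}  orig:{S}
  cell(1,1) a: {S,T0}  orig:{S}
  cell(2,2) c: {A,T1}  orig:{A}
  cell(3,3) a: {S,T0}  orig:{S}
  cell(0,1) aa: ∅
  cell(1,2) ac: {B,S}
  cell(2,3) ca: ∅
  cell(0,2) aac: ∅
  cell(1,3) aca: {A}
  cell(0,3) aaca: {S}

Original NTs in T[0,3] deriving "aaca": ["S"]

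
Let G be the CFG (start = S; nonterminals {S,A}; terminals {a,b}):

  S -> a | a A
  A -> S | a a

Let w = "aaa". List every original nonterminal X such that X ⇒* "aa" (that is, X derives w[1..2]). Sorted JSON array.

Convert to CNF:
  S -> T0 A | a
  A -> T0 A | T0 T0 | a
  T0 -> a

CYK fill — only the sub-triangle for w[1..2]:
  cell(1,1) a: {A,S,T0}  orig:{A,S}
  cell(2,2) a: {A,S,T0}  orig:{A,S}
  cell(1,2) aa: {A,S}

Original NTs in T[1,2] deriving "aa": ["A", "S"]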